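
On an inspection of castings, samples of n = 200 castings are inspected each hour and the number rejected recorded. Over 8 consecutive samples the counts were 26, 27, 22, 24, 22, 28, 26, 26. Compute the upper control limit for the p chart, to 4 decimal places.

p̄ = Σdᵢ / (k·n) = 201 / (8 × 200) = 0.12562
UCL = p̄ + 3·√(p̄(1−p̄)/n) = 0.12562 + 3 × √(0.12562×0.87438/200) = 0.12562 + 3 × 0.02344 = 0.19593

0.1959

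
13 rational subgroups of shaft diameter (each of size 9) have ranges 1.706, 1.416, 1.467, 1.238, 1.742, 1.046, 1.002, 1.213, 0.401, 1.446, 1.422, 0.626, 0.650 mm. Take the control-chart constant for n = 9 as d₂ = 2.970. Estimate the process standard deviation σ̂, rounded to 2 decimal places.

0.40

R̄ = (1.706 + 1.416 + 1.467 + 1.238 + 1.742 + 1.046 + 1.002 + 1.213 + 0.401 + 1.446 + 1.422 + 0.626 + 0.650) / 13 = 1.1827
σ̂ = R̄ / d₂ = 1.1827 / 2.970 = 0.3982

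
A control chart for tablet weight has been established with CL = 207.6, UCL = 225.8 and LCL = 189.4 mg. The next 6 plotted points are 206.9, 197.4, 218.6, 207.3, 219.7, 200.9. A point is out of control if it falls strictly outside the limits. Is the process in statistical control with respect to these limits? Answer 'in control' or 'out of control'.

All 6 points lie within [189.4, 225.8].

in control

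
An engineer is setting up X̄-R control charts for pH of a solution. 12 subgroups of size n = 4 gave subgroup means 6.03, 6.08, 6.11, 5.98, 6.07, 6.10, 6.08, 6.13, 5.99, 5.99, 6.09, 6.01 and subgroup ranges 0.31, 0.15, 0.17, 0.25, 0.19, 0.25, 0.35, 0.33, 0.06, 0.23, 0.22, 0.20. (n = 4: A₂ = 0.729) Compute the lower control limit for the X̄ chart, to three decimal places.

X̄̄ = (6.03 + 6.08 + 6.11 + 5.98 + 6.07 + 6.10 + 6.08 + 6.13 + 5.99 + 5.99 + 6.09 + 6.01) / 12 = 72.6600 / 12 = 6.0550
R̄ = (0.31 + 0.15 + 0.17 + 0.25 + 0.19 + 0.25 + 0.35 + 0.33 + 0.06 + 0.23 + 0.22 + 0.20) / 12 = 2.7100 / 12 = 0.2258
LCL = X̄̄ − A₂·R̄ = 6.0550 − 0.729 × 0.2258 = 5.8904

5.890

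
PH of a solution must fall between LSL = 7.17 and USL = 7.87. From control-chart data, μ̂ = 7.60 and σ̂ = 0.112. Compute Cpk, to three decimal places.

0.804

Cpu = (USL − μ̂) / (3σ̂) = (7.87 − 7.60) / (3 × 0.112) = 0.8036; Cpl = (μ̂ − LSL) / (3σ̂) = (7.60 − 7.17) / (3 × 0.112) = 1.2798; Cpk = min(Cpu, Cpl) = 0.8036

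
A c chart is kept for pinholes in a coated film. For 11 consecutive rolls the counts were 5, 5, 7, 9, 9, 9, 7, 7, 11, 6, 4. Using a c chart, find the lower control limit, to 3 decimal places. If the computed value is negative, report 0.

c̄ = (5 + 5 + 7 + 9 + 9 + 9 + 7 + 7 + 11 + 6 + 4) / 11 = 79 / 11 = 7.1818
LCL = c̄ − 3√c̄ = 7.1818 − 3 × 2.6799 = -0.8579 → 0 (cannot be negative)

0.000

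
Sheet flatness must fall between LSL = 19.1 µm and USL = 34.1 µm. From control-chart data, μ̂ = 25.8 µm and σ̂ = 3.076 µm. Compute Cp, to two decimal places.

Cp = (USL − LSL) / (6σ̂) = (34.1 − 19.1) / (6 × 3.076) = 15.0000 / 18.4560 = 0.8127

0.81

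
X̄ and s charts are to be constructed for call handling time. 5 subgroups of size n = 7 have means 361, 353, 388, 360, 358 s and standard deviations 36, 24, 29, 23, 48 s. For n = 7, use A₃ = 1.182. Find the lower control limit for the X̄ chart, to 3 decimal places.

326.176

X̄̄ = (361 + 353 + 388 + 360 + 358) / 5 = 364.0000
s̄ = (36 + 24 + 29 + 23 + 48) / 5 = 32.0000
LCL = X̄̄ − A₃·s̄ = 364.0000 − 1.182 × 32.0000 = 326.1760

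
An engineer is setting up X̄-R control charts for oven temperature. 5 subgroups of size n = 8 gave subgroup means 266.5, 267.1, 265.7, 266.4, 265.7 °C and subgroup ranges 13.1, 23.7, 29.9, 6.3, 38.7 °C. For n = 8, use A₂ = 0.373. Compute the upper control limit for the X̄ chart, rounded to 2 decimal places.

X̄̄ = (266.5 + 267.1 + 265.7 + 266.4 + 265.7) / 5 = 1331.4000 / 5 = 266.2800
R̄ = (13.1 + 23.7 + 29.9 + 6.3 + 38.7) / 5 = 111.7000 / 5 = 22.3400
UCL = X̄̄ + A₂·R̄ = 266.2800 + 0.373 × 22.3400 = 274.6128

274.61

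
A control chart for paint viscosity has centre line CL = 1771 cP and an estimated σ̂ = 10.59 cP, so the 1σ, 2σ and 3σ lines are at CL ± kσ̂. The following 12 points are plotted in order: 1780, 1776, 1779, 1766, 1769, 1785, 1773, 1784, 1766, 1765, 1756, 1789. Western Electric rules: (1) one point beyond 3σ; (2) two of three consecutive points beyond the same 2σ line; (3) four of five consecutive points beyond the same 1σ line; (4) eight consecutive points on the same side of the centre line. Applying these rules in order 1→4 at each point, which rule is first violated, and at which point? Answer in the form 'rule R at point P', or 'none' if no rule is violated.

none

Zone of each point (C = within 1σ̂, B = 1σ̂–2σ̂, A = 2σ̂–3σ̂, * = beyond 3σ̂; sign = side of CL): 1:+C, 2:+C, 3:+C, 4:-C, 5:-C, 6:+B, 7:+C, 8:+B, 9:-C, 10:-C, 11:-B, 12:+B
No rule fires across all 12 points.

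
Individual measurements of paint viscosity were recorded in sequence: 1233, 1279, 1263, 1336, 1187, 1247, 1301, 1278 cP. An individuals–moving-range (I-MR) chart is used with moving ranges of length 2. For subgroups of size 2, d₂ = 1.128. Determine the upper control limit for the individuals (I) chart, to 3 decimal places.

X̄ = (1233 + 1279 + 1263 + 1336 + 1187 + 1247 + 1301 + 1278) / 8 = 1265.5000
Moving ranges: 46, 16, 73, 149, 60, 54, 23; M̄R̄ = 421.0000 / 7 = 60.1429
UCL = X̄ + 3·M̄R̄/d₂ = 1265.5000 + 3 × 60.1429 / 1.128 = 1425.4544

1425.454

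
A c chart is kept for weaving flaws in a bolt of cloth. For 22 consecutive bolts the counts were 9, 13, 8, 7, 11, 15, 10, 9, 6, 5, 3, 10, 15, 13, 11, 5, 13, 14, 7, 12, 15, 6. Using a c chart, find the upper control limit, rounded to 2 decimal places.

19.29

c̄ = (9 + 13 + 8 + 7 + 11 + 15 + 10 + 9 + 6 + 5 + 3 + 10 + 15 + 13 + 11 + 5 + 13 + 14 + 7 + 12 + 15 + 6) / 22 = 217 / 22 = 9.8636
UCL = c̄ + 3√c̄ = 9.8636 + 3 × √9.8636 = 9.8636 + 3 × 3.1406 = 19.2856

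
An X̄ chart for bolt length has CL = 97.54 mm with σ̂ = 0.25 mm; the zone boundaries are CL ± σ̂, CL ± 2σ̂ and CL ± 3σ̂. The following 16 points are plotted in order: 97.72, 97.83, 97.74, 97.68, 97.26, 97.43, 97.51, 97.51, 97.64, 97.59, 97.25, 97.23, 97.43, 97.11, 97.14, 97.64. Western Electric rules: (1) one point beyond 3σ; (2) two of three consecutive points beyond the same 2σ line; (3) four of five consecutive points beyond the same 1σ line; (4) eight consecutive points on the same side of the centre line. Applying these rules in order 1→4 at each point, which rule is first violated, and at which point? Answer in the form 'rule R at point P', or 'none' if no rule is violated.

Zone of each point (C = within 1σ̂, B = 1σ̂–2σ̂, A = 2σ̂–3σ̂, * = beyond 3σ̂; sign = side of CL): 1:+C, 2:+B, 3:+C, 4:+C, 5:-B, 6:-C, 7:-C, 8:-C, 9:+C, 10:+C, 11:-B, 12:-B, 13:-C, 14:-B, 15:-B, 16:+C
Rule 3 (four of five consecutive points beyond the same 1σ limit) is satisfied at point 15.

rule 3 at point 15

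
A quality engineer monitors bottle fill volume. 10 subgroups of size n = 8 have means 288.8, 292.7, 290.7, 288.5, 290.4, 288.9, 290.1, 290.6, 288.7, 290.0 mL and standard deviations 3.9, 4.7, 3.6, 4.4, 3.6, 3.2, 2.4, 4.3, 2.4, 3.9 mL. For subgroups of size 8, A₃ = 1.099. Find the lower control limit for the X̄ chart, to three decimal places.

285.940

X̄̄ = (288.8 + 292.7 + 290.7 + 288.5 + 290.4 + 288.9 + 290.1 + 290.6 + 288.7 + 290.0) / 10 = 289.9400
s̄ = (3.9 + 4.7 + 3.6 + 4.4 + 3.6 + 3.2 + 2.4 + 4.3 + 2.4 + 3.9) / 10 = 3.6400
LCL = X̄̄ − A₃·s̄ = 289.9400 − 1.099 × 3.6400 = 285.9396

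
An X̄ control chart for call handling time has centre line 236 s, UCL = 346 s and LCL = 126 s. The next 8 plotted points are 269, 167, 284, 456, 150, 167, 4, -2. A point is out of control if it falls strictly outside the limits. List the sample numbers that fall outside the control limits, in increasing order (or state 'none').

4, 7, 8

Compare each point to [126, 346]: sample 4 = 456 > UCL; sample 7 = 4 < LCL; sample 8 = -2 < LCL.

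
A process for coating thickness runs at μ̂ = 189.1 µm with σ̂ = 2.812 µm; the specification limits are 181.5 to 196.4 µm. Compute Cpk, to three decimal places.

0.865

Cpu = (USL − μ̂) / (3σ̂) = (196.4 − 189.1) / (3 × 2.812) = 0.8653; Cpl = (μ̂ − LSL) / (3σ̂) = (189.1 − 181.5) / (3 × 2.812) = 0.9009; Cpk = min(Cpu, Cpl) = 0.8653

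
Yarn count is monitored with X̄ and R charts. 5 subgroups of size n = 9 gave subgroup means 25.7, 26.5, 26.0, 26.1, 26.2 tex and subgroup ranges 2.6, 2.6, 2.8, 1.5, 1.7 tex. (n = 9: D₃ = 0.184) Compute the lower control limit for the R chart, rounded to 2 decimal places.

0.41

R̄ = (2.6 + 2.6 + 2.8 + 1.5 + 1.7) / 5 = 11.2000 / 5 = 2.2400
LCL_R = D₃·R̄ = 0.184 × 2.2400 = 0.4122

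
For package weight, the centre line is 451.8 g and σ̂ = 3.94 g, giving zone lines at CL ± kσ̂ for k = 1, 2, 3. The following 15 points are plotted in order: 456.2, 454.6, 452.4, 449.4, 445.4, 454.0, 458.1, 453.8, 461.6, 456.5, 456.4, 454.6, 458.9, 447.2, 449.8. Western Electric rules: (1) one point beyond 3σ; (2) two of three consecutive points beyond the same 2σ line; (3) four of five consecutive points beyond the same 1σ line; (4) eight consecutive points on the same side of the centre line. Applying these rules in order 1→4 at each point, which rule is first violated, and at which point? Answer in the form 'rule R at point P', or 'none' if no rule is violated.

Zone of each point (C = within 1σ̂, B = 1σ̂–2σ̂, A = 2σ̂–3σ̂, * = beyond 3σ̂; sign = side of CL): 1:+B, 2:+C, 3:+C, 4:-C, 5:-B, 6:+C, 7:+B, 8:+C, 9:+A, 10:+B, 11:+B, 12:+C, 13:+B, 14:-B, 15:-C
Rule 3 (four of five consecutive points beyond the same 1σ limit) is satisfied at point 11.

rule 3 at point 11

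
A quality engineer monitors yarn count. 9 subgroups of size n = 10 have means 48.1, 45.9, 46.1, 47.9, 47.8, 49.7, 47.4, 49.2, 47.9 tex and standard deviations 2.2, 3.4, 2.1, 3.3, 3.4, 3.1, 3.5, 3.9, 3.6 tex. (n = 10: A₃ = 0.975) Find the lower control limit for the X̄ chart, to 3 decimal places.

44.690

X̄̄ = (48.1 + 45.9 + 46.1 + 47.9 + 47.8 + 49.7 + 47.4 + 49.2 + 47.9) / 9 = 47.7778
s̄ = (2.2 + 3.4 + 2.1 + 3.3 + 3.4 + 3.1 + 3.5 + 3.9 + 3.6) / 9 = 3.1667
LCL = X̄̄ − A₃·s̄ = 47.7778 − 0.975 × 3.1667 = 44.6903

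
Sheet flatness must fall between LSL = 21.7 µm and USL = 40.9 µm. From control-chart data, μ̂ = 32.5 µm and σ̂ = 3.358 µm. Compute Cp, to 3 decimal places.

0.953

Cp = (USL − LSL) / (6σ̂) = (40.9 − 21.7) / (6 × 3.358) = 19.2000 / 20.1480 = 0.9529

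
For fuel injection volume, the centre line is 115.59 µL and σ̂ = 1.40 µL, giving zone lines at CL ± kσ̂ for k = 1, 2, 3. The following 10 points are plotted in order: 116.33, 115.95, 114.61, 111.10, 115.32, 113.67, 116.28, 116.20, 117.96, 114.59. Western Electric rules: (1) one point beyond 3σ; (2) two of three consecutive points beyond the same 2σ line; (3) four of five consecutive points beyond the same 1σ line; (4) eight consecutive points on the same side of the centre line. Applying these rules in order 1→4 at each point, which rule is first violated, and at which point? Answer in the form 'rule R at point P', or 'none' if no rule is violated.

rule 1 at point 4

Zone of each point (C = within 1σ̂, B = 1σ̂–2σ̂, A = 2σ̂–3σ̂, * = beyond 3σ̂; sign = side of CL): 1:+C, 2:+C, 3:-C, 4:-*, 5:-C, 6:-B, 7:+C, 8:+C, 9:+B, 10:-C
Rule 1 (one point beyond the 3σ limits) is satisfied at point 4.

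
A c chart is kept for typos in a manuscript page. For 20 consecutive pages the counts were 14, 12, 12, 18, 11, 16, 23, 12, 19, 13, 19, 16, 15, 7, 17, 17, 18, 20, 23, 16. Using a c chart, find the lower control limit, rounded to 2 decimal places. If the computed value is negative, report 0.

3.94

c̄ = (14 + 12 + 12 + 18 + 11 + 16 + 23 + 12 + 19 + 13 + 19 + 16 + 15 + 7 + 17 + 17 + 18 + 20 + 23 + 16) / 20 = 318 / 20 = 15.9000
LCL = c̄ − 3√c̄ = 15.9000 − 3 × 3.9875 = 3.9376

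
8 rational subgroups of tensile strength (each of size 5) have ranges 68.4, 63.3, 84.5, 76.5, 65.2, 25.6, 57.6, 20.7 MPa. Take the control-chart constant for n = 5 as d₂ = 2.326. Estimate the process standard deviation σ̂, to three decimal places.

24.817

R̄ = (68.4 + 63.3 + 84.5 + 76.5 + 65.2 + 25.6 + 57.6 + 20.7) / 8 = 57.7250
σ̂ = R̄ / d₂ = 57.7250 / 2.326 = 24.8173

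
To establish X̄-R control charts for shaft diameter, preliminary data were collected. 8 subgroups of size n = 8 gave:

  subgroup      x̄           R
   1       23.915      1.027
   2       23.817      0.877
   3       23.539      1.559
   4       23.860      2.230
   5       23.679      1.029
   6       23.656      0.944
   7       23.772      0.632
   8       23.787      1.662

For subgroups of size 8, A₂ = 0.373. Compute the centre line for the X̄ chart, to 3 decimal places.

23.753

X̄̄ = (23.915 + 23.817 + 23.539 + 23.860 + 23.679 + 23.656 + 23.772 + 23.787) / 8 = 190.0250 / 8 = 23.7531
CL = X̄̄ = 23.7531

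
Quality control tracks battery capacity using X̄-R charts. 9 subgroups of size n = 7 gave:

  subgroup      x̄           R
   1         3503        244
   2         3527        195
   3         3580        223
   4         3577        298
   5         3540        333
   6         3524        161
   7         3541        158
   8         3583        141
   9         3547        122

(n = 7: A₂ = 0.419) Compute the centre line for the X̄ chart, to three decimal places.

3546.889

X̄̄ = (3503 + 3527 + 3580 + 3577 + 3540 + 3524 + 3541 + 3583 + 3547) / 9 = 31922.0000 / 9 = 3546.8889
CL = X̄̄ = 3546.8889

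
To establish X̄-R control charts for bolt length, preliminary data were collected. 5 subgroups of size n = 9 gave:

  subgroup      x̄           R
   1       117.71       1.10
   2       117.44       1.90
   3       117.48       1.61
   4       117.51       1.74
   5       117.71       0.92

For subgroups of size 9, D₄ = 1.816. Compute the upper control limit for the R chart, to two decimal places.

2.64

R̄ = (1.10 + 1.90 + 1.61 + 1.74 + 0.92) / 5 = 7.2700 / 5 = 1.4540
UCL_R = D₄·R̄ = 1.816 × 1.4540 = 2.6405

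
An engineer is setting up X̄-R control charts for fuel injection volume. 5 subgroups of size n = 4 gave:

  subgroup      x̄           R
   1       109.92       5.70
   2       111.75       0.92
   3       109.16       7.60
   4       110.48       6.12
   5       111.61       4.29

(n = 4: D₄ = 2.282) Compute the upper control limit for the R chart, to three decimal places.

R̄ = (5.70 + 0.92 + 7.60 + 6.12 + 4.29) / 5 = 24.6300 / 5 = 4.9260
UCL_R = D₄·R̄ = 2.282 × 4.9260 = 11.2411

11.241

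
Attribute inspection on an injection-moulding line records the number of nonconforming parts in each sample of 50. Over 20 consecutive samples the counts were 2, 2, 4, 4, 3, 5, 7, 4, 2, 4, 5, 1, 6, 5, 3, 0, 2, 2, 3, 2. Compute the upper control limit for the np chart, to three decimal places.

8.567

p̄ = Σdᵢ / (k·n) = 66 / (20 × 50) = 0.06600
UCL = np̄ + 3·√(np̄(1−p̄)) = 3.3000 + 3 × √(3.3000×0.93400) = 3.3000 + 3 × 1.7556 = 8.5669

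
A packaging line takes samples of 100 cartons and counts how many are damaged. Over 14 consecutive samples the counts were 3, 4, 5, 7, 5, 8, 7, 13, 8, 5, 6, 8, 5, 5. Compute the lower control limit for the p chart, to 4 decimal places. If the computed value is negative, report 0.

0.0000

p̄ = Σdᵢ / (k·n) = 89 / (14 × 100) = 0.06357
LCL = p̄ − 3·√(p̄(1−p̄)/n) = 0.06357 − 3 × 0.02440 = -0.00962 → 0 (negative, so LCL = 0)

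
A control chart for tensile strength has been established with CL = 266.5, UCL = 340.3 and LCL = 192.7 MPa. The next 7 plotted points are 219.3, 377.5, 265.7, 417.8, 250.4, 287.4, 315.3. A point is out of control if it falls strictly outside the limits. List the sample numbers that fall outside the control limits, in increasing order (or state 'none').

Compare each point to [192.7, 340.3]: sample 2 = 377.5 > UCL; sample 4 = 417.8 > UCL.

2, 4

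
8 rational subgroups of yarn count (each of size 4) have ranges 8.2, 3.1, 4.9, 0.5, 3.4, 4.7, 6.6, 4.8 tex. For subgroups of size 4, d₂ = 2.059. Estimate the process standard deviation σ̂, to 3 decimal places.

2.198

R̄ = (8.2 + 3.1 + 4.9 + 0.5 + 3.4 + 4.7 + 6.6 + 4.8) / 8 = 4.5250
σ̂ = R̄ / d₂ = 4.5250 / 2.059 = 2.1977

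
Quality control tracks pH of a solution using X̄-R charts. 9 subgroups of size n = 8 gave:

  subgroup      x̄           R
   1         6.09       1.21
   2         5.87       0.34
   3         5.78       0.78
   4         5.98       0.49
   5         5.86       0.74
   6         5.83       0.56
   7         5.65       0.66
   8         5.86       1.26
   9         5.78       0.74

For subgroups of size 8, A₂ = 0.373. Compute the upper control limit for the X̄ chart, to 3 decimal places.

X̄̄ = (6.09 + 5.87 + 5.78 + 5.98 + 5.86 + 5.83 + 5.65 + 5.86 + 5.78) / 9 = 52.7000 / 9 = 5.8556
R̄ = (1.21 + 0.34 + 0.78 + 0.49 + 0.74 + 0.56 + 0.66 + 1.26 + 0.74) / 9 = 6.7800 / 9 = 0.7533
UCL = X̄̄ + A₂·R̄ = 5.8556 + 0.373 × 0.7533 = 6.1365

6.137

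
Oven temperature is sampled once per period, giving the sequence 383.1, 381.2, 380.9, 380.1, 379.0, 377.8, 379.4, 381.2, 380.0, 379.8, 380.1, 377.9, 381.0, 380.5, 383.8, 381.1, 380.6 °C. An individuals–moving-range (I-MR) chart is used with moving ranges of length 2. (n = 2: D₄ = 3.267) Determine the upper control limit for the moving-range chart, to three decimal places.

4.635

Moving ranges: 1.9, 0.3, 0.8, 1.1, 1.2, 1.6, 1.8, 1.2, 0.2, 0.3, 2.2, 3.1, 0.5, 3.3, 2.7, 0.5; M̄R̄ = 22.7000 / 16 = 1.4187
UCL_MR = D₄·M̄R̄ = 3.267 × 1.4187 = 4.6351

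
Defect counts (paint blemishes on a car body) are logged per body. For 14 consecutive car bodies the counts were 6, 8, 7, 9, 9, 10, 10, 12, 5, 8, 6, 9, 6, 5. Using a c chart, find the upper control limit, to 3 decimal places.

c̄ = (6 + 8 + 7 + 9 + 9 + 10 + 10 + 12 + 5 + 8 + 6 + 9 + 6 + 5) / 14 = 110 / 14 = 7.8571
UCL = c̄ + 3√c̄ = 7.8571 + 3 × √7.8571 = 7.8571 + 3 × 2.8031 = 16.2663

16.266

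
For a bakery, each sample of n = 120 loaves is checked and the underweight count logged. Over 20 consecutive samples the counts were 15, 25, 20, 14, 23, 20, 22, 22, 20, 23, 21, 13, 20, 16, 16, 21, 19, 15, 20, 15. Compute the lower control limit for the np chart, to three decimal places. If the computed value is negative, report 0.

p̄ = Σdᵢ / (k·n) = 380 / (20 × 120) = 0.15833
LCL = np̄ − 3·√(np̄(1−p̄)) = 19.0000 − 3 × 3.9990 = 7.0031

7.003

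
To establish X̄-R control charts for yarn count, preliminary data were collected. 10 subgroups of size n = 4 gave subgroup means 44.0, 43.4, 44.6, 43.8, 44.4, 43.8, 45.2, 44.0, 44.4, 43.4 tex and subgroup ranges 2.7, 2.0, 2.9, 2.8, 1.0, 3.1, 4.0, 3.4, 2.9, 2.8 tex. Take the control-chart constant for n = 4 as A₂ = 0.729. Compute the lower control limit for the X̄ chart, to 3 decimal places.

X̄̄ = (44.0 + 43.4 + 44.6 + 43.8 + 44.4 + 43.8 + 45.2 + 44.0 + 44.4 + 43.4) / 10 = 441.0000 / 10 = 44.1000
R̄ = (2.7 + 2.0 + 2.9 + 2.8 + 1.0 + 3.1 + 4.0 + 3.4 + 2.9 + 2.8) / 10 = 27.6000 / 10 = 2.7600
LCL = X̄̄ − A₂·R̄ = 44.1000 − 0.729 × 2.7600 = 42.0880

42.088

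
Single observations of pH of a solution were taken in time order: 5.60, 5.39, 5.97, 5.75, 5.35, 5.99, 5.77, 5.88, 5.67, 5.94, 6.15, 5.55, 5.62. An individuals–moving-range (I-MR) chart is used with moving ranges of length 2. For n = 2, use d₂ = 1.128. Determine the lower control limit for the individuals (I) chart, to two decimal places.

X̄ = (5.60 + 5.39 + 5.97 + 5.75 + 5.35 + 5.99 + 5.77 + 5.88 + 5.67 + 5.94 + 6.15 + 5.55 + 5.62) / 13 = 5.7408
Moving ranges: 0.21, 0.58, 0.22, 0.40, 0.64, 0.22, 0.11, 0.21, 0.27, 0.21, 0.60, 0.07; M̄R̄ = 3.7400 / 12 = 0.3117
LCL = X̄ − 3·M̄R̄/d₂ = 5.7408 − 3 × 0.3117 / 1.128 = 4.9119

4.91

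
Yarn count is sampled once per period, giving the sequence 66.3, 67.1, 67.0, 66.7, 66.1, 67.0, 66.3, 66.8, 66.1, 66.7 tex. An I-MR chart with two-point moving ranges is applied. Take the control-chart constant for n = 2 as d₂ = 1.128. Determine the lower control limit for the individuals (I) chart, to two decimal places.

X̄ = (66.3 + 67.1 + 67.0 + 66.7 + 66.1 + 67.0 + 66.3 + 66.8 + 66.1 + 66.7) / 10 = 66.6100
Moving ranges: 0.8, 0.1, 0.3, 0.6, 0.9, 0.7, 0.5, 0.7, 0.6; M̄R̄ = 5.2000 / 9 = 0.5778
LCL = X̄ − 3·M̄R̄/d₂ = 66.6100 − 3 × 0.5778 / 1.128 = 65.0734

65.07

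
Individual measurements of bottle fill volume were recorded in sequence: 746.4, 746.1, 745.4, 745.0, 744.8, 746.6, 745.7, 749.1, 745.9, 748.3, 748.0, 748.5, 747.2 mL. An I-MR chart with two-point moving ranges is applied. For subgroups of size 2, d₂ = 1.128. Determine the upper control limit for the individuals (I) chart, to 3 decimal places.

750.105

X̄ = (746.4 + 746.1 + 745.4 + 745.0 + 744.8 + 746.6 + 745.7 + 749.1 + 745.9 + 748.3 + 748.0 + 748.5 + 747.2) / 13 = 746.6923
Moving ranges: 0.3, 0.7, 0.4, 0.2, 1.8, 0.9, 3.4, 3.2, 2.4, 0.3, 0.5, 1.3; M̄R̄ = 15.4000 / 12 = 1.2833
UCL = X̄ + 3·M̄R̄/d₂ = 746.6923 + 3 × 1.2833 / 1.128 = 750.1054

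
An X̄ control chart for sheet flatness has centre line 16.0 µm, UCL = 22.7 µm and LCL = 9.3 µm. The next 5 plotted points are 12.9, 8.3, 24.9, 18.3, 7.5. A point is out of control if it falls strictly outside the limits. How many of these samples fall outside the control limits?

3

Compare each point to [9.3, 22.7]: sample 2 = 8.3 < LCL; sample 3 = 24.9 > UCL; sample 5 = 7.5 < LCL.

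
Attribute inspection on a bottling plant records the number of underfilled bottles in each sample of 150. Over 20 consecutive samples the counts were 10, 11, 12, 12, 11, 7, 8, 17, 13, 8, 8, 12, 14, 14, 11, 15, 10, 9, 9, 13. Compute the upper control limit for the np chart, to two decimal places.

p̄ = Σdᵢ / (k·n) = 224 / (20 × 150) = 0.07467
UCL = np̄ + 3·√(np̄(1−p̄)) = 11.2000 + 3 × √(11.2000×0.92533) = 11.2000 + 3 × 3.2193 = 20.8578

20.86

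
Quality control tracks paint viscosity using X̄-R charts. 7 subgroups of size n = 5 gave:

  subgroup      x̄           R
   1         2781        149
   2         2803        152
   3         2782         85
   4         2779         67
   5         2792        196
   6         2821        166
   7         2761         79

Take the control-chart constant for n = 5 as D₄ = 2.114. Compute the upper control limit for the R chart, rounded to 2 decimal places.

269.99

R̄ = (149 + 152 + 85 + 67 + 196 + 166 + 79) / 7 = 894.0000 / 7 = 127.7143
UCL_R = D₄·R̄ = 2.114 × 127.7143 = 269.9880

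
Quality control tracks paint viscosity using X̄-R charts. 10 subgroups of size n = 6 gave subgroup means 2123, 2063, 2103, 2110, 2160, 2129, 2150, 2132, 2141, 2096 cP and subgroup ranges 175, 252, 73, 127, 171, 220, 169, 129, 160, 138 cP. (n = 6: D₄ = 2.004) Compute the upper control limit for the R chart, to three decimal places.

R̄ = (175 + 252 + 73 + 127 + 171 + 220 + 169 + 129 + 160 + 138) / 10 = 1614.0000 / 10 = 161.4000
UCL_R = D₄·R̄ = 2.004 × 161.4000 = 323.4456

323.446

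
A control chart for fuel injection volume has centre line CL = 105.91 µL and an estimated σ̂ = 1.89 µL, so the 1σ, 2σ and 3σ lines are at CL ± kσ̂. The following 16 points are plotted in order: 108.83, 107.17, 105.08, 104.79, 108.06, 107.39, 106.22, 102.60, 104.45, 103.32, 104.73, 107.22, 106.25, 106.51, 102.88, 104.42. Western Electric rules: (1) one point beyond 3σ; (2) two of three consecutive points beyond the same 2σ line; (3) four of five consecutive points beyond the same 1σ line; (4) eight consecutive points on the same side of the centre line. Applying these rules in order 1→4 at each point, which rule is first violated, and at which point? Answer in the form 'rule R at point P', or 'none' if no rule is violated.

none

Zone of each point (C = within 1σ̂, B = 1σ̂–2σ̂, A = 2σ̂–3σ̂, * = beyond 3σ̂; sign = side of CL): 1:+B, 2:+C, 3:-C, 4:-C, 5:+B, 6:+C, 7:+C, 8:-B, 9:-C, 10:-B, 11:-C, 12:+C, 13:+C, 14:+C, 15:-B, 16:-C
No rule fires across all 16 points.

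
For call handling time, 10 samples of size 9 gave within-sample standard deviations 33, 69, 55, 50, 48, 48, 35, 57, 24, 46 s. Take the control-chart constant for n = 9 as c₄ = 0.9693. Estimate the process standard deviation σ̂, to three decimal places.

s̄ = (33 + 69 + 55 + 50 + 48 + 48 + 35 + 57 + 24 + 46) / 10 = 46.5000
σ̂ = s̄ / c₄ = 46.5000 / 0.9693 = 47.9728

47.973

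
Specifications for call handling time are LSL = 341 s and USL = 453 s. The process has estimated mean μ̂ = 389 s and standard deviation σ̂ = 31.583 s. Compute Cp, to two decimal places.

Cp = (USL − LSL) / (6σ̂) = (453 − 341) / (6 × 31.583) = 112.0000 / 189.4980 = 0.5910

0.59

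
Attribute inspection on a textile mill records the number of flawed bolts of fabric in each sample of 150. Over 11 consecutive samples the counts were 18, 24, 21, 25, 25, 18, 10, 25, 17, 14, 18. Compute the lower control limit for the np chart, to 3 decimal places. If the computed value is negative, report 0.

p̄ = Σdᵢ / (k·n) = 215 / (11 × 150) = 0.13030
LCL = np̄ − 3·√(np̄(1−p̄)) = 19.5455 − 3 × 4.1229 = 7.1766

7.177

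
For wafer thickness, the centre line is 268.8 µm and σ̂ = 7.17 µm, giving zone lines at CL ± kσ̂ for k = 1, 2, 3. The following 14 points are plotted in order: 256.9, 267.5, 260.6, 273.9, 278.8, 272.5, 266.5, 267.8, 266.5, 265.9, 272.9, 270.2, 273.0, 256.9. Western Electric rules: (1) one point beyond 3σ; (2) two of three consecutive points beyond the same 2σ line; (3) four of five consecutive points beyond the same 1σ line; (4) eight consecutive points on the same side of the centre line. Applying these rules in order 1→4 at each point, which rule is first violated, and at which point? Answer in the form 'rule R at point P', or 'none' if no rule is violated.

Zone of each point (C = within 1σ̂, B = 1σ̂–2σ̂, A = 2σ̂–3σ̂, * = beyond 3σ̂; sign = side of CL): 1:-B, 2:-C, 3:-B, 4:+C, 5:+B, 6:+C, 7:-C, 8:-C, 9:-C, 10:-C, 11:+C, 12:+C, 13:+C, 14:-B
No rule fires across all 14 points.

none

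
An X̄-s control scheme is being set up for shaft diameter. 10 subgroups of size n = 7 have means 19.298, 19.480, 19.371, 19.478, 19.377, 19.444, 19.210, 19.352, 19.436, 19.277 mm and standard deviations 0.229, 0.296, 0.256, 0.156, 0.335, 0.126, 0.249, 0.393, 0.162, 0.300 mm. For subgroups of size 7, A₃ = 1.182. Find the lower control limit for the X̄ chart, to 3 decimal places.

X̄̄ = (19.298 + 19.480 + 19.371 + 19.478 + 19.377 + 19.444 + 19.210 + 19.352 + 19.436 + 19.277) / 10 = 19.3723
s̄ = (0.229 + 0.296 + 0.256 + 0.156 + 0.335 + 0.126 + 0.249 + 0.393 + 0.162 + 0.300) / 10 = 0.2502
LCL = X̄̄ − A₃·s̄ = 19.3723 − 1.182 × 0.2502 = 19.0766

19.077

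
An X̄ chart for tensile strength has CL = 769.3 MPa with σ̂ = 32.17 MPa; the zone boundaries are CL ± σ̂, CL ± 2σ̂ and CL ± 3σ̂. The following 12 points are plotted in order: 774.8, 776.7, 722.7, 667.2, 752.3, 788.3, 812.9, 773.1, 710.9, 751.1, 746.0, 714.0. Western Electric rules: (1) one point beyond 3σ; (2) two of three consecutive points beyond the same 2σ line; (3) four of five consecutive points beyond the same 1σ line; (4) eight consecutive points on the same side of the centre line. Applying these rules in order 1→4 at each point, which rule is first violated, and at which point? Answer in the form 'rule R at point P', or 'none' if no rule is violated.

Zone of each point (C = within 1σ̂, B = 1σ̂–2σ̂, A = 2σ̂–3σ̂, * = beyond 3σ̂; sign = side of CL): 1:+C, 2:+C, 3:-B, 4:-*, 5:-C, 6:+C, 7:+B, 8:+C, 9:-B, 10:-C, 11:-C, 12:-B
Rule 1 (one point beyond the 3σ limits) is satisfied at point 4.

rule 1 at point 4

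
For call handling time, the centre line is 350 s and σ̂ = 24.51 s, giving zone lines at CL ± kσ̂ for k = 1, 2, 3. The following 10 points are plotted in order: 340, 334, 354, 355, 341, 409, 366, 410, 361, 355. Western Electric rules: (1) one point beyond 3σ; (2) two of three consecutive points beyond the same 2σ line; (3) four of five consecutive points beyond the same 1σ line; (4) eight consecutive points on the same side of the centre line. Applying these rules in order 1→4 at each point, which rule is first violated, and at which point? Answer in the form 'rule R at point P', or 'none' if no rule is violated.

rule 2 at point 8

Zone of each point (C = within 1σ̂, B = 1σ̂–2σ̂, A = 2σ̂–3σ̂, * = beyond 3σ̂; sign = side of CL): 1:-C, 2:-C, 3:+C, 4:+C, 5:-C, 6:+A, 7:+C, 8:+A, 9:+C, 10:+C
Rule 2 (two of three consecutive points beyond the same 2σ limit) is satisfied at point 8.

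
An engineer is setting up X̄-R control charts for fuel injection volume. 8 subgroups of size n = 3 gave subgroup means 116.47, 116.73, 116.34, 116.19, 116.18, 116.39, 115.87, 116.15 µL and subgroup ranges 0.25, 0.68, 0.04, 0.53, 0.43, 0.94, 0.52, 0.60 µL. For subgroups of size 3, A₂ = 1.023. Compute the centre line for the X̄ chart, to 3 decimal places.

116.290

X̄̄ = (116.47 + 116.73 + 116.34 + 116.19 + 116.18 + 116.39 + 115.87 + 116.15) / 8 = 930.3200 / 8 = 116.2900
CL = X̄̄ = 116.2900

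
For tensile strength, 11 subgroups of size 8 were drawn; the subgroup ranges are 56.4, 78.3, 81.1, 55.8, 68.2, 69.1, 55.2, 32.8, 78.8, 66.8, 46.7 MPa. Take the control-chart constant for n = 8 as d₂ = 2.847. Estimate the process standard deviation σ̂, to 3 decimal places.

R̄ = (56.4 + 78.3 + 81.1 + 55.8 + 68.2 + 69.1 + 55.2 + 32.8 + 78.8 + 66.8 + 46.7) / 11 = 62.6545
σ̂ = R̄ / d₂ = 62.6545 / 2.847 = 22.0072

22.007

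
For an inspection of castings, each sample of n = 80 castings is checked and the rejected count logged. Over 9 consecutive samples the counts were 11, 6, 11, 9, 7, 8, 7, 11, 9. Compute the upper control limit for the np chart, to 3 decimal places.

p̄ = Σdᵢ / (k·n) = 79 / (9 × 80) = 0.10972
UCL = np̄ + 3·√(np̄(1−p̄)) = 8.7778 + 3 × √(8.7778×0.89028) = 8.7778 + 3 × 2.7955 = 17.1642

17.164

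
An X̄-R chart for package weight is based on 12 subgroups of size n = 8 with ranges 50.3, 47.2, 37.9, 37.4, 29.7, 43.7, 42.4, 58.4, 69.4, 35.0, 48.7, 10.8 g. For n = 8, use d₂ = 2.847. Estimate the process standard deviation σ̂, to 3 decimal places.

R̄ = (50.3 + 47.2 + 37.9 + 37.4 + 29.7 + 43.7 + 42.4 + 58.4 + 69.4 + 35.0 + 48.7 + 10.8) / 12 = 42.5750
σ̂ = R̄ / d₂ = 42.5750 / 2.847 = 14.9543

14.954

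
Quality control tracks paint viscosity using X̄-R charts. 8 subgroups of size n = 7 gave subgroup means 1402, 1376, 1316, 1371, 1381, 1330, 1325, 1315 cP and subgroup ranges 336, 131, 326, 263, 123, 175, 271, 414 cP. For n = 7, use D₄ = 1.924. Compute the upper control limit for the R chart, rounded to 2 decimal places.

490.38

R̄ = (336 + 131 + 326 + 263 + 123 + 175 + 271 + 414) / 8 = 2039.0000 / 8 = 254.8750
UCL_R = D₄·R̄ = 1.924 × 254.8750 = 490.3795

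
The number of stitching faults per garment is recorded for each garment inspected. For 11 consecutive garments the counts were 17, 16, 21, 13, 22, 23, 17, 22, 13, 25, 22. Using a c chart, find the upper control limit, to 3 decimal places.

32.321

c̄ = (17 + 16 + 21 + 13 + 22 + 23 + 17 + 22 + 13 + 25 + 22) / 11 = 211 / 11 = 19.1818
UCL = c̄ + 3√c̄ = 19.1818 + 3 × √19.1818 = 19.1818 + 3 × 4.3797 = 32.3209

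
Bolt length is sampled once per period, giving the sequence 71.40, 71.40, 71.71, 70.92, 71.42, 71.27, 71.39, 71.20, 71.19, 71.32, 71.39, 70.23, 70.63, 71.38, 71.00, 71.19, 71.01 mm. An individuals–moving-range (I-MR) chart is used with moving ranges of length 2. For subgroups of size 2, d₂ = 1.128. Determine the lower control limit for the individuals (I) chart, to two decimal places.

X̄ = (71.40 + 71.40 + 71.71 + 70.92 + 71.42 + 71.27 + 71.39 + 71.20 + 71.19 + 71.32 + 71.39 + 70.23 + 70.63 + 71.38 + 71.00 + 71.19 + 71.01) / 17 = 71.1794
Moving ranges: 0.00, 0.31, 0.79, 0.50, 0.15, 0.12, 0.19, 0.01, 0.13, 0.07, 1.16, 0.40, 0.75, 0.38, 0.19, 0.18; M̄R̄ = 5.3300 / 16 = 0.3331
LCL = X̄ − 3·M̄R̄/d₂ = 71.1794 − 3 × 0.3331 / 1.128 = 70.2934

70.29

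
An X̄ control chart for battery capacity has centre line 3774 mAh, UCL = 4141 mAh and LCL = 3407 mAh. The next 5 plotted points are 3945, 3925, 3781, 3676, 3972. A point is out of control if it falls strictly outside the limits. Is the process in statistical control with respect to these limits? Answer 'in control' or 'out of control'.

All 5 points lie within [3407, 4141].

in control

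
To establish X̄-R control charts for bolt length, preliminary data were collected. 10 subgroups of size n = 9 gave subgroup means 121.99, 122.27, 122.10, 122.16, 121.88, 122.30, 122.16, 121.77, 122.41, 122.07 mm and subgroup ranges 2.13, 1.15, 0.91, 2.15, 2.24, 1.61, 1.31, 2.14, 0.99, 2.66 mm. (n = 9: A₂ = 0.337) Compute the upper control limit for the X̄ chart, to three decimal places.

122.694

X̄̄ = (121.99 + 122.27 + 122.10 + 122.16 + 121.88 + 122.30 + 122.16 + 121.77 + 122.41 + 122.07) / 10 = 1221.1100 / 10 = 122.1110
R̄ = (2.13 + 1.15 + 0.91 + 2.15 + 2.24 + 1.61 + 1.31 + 2.14 + 0.99 + 2.66) / 10 = 17.2900 / 10 = 1.7290
UCL = X̄̄ + A₂·R̄ = 122.1110 + 0.337 × 1.7290 = 122.6937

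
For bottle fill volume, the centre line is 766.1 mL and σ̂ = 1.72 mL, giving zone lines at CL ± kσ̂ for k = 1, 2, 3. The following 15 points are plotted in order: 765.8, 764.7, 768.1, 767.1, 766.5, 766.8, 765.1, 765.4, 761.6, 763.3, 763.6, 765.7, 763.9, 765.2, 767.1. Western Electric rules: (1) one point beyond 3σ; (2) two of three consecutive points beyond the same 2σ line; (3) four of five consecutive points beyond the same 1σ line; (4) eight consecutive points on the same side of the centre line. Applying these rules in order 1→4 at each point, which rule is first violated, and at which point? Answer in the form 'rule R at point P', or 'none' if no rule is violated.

rule 3 at point 13

Zone of each point (C = within 1σ̂, B = 1σ̂–2σ̂, A = 2σ̂–3σ̂, * = beyond 3σ̂; sign = side of CL): 1:-C, 2:-C, 3:+B, 4:+C, 5:+C, 6:+C, 7:-C, 8:-C, 9:-A, 10:-B, 11:-B, 12:-C, 13:-B, 14:-C, 15:+C
Rule 3 (four of five consecutive points beyond the same 1σ limit) is satisfied at point 13.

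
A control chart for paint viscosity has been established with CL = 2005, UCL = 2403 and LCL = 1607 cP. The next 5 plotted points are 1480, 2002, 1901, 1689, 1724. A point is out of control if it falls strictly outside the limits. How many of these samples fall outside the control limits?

Compare each point to [1607, 2403]: sample 1 = 1480 < LCL.

1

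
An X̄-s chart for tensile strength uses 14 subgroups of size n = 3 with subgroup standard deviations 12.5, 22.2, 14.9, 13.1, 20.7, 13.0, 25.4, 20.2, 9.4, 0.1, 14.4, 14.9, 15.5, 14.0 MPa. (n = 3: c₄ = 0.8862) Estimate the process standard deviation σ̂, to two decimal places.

s̄ = (12.5 + 22.2 + 14.9 + 13.1 + 20.7 + 13.0 + 25.4 + 20.2 + 9.4 + 0.1 + 14.4 + 14.9 + 15.5 + 14.0) / 14 = 15.0214
σ̂ = s̄ / c₄ = 15.0214 / 0.8862 = 16.9504

16.95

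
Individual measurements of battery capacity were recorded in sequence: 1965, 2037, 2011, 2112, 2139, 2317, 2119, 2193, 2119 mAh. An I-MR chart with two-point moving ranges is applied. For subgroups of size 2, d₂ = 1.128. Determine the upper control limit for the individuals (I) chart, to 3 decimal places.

2361.780

X̄ = (1965 + 2037 + 2011 + 2112 + 2139 + 2317 + 2119 + 2193 + 2119) / 9 = 2112.4444
Moving ranges: 72, 26, 101, 27, 178, 198, 74, 74; M̄R̄ = 750.0000 / 8 = 93.7500
UCL = X̄ + 3·M̄R̄/d₂ = 2112.4444 + 3 × 93.7500 / 1.128 = 2361.7796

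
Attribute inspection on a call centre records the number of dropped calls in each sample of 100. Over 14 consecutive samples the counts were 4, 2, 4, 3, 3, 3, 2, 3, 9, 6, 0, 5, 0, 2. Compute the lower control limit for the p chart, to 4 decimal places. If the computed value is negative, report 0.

0.0000

p̄ = Σdᵢ / (k·n) = 46 / (14 × 100) = 0.03286
LCL = p̄ − 3·√(p̄(1−p̄)/n) = 0.03286 − 3 × 0.01783 = -0.02062 → 0 (negative, so LCL = 0)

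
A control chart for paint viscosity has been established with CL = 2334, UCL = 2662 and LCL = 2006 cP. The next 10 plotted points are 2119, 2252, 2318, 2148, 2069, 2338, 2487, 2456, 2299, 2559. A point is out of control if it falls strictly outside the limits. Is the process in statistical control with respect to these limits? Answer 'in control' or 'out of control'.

in control

All 10 points lie within [2006, 2662].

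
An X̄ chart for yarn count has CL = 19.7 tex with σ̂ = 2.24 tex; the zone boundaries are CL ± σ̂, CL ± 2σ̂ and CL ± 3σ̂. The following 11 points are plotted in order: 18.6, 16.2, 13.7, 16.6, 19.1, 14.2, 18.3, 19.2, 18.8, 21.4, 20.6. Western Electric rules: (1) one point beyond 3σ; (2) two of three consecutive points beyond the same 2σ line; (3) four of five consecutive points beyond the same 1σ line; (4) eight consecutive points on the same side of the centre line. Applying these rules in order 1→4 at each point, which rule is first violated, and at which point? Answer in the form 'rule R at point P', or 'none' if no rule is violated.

Zone of each point (C = within 1σ̂, B = 1σ̂–2σ̂, A = 2σ̂–3σ̂, * = beyond 3σ̂; sign = side of CL): 1:-C, 2:-B, 3:-A, 4:-B, 5:-C, 6:-A, 7:-C, 8:-C, 9:-C, 10:+C, 11:+C
Rule 3 (four of five consecutive points beyond the same 1σ limit) is satisfied at point 6.

rule 3 at point 6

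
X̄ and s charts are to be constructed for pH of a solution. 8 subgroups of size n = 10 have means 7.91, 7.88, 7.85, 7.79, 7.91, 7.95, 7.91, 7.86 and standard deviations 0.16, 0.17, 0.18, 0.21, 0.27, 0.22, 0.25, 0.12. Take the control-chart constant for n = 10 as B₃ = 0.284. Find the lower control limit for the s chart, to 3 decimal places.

0.056

s̄ = (0.16 + 0.17 + 0.18 + 0.21 + 0.27 + 0.22 + 0.25 + 0.12) / 8 = 0.1975
LCL_s = B₃·s̄ = 0.284 × 0.1975 = 0.0561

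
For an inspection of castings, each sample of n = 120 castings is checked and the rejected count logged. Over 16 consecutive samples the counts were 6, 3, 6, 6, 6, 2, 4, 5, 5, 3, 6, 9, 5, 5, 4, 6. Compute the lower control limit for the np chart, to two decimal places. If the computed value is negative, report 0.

0.00

p̄ = Σdᵢ / (k·n) = 81 / (16 × 120) = 0.04219
LCL = np̄ − 3·√(np̄(1−p̄)) = 5.0625 − 3 × 2.2020 = -1.5436 → 0 (negative, so LCL = 0)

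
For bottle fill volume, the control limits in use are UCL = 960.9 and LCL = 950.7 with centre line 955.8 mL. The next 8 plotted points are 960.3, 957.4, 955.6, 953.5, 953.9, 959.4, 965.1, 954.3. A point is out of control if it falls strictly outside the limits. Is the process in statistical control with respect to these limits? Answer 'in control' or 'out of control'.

out of control

Compare each point to [950.7, 960.9]: sample 7 = 965.1 > UCL.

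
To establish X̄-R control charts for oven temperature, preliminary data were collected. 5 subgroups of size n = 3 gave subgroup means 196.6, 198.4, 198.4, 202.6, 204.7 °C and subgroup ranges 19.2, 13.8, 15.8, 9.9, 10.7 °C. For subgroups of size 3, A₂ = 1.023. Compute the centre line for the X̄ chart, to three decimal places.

200.140

X̄̄ = (196.6 + 198.4 + 198.4 + 202.6 + 204.7) / 5 = 1000.7000 / 5 = 200.1400
CL = X̄̄ = 200.1400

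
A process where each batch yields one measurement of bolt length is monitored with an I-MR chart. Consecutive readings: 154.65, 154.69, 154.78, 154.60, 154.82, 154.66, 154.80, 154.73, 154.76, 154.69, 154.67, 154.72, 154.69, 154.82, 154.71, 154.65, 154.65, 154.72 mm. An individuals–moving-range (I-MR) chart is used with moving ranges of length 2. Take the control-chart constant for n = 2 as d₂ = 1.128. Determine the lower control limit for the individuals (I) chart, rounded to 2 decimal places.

154.48

X̄ = (154.65 + 154.69 + 154.78 + 154.60 + 154.82 + 154.66 + 154.80 + 154.73 + 154.76 + 154.69 + 154.67 + 154.72 + 154.69 + 154.82 + 154.71 + 154.65 + 154.65 + 154.72) / 18 = 154.7117
Moving ranges: 0.04, 0.09, 0.18, 0.22, 0.16, 0.14, 0.07, 0.03, 0.07, 0.02, 0.05, 0.03, 0.13, 0.11, 0.06, 0.00, 0.07; M̄R̄ = 1.4700 / 17 = 0.0865
LCL = X̄ − 3·M̄R̄/d₂ = 154.7117 − 3 × 0.0865 / 1.128 = 154.4817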